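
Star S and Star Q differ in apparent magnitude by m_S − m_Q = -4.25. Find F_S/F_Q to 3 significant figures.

F_S/F_Q = 10^(−(m_S − m_Q)/2.5) = 10^(4.25/2.5) = 10^1.700 = 50.12.

50.1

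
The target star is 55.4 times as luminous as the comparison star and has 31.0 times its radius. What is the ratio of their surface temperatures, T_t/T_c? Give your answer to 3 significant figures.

L ∝ R²T⁴ gives T ∝ (L/R²)^(1/4), so
T_t/T_c = (55.4 / 31.0²)^(1/4) = (0.05765)^(1/4) = 0.4900.

0.490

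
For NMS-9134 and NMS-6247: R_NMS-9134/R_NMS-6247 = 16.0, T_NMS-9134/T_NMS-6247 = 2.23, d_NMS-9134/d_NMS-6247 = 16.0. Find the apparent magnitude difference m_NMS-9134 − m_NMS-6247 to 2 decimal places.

L_NMS-9134/L_NMS-6247 = (16.0)²(2.23)⁴ = 6331.
F_NMS-9134/F_NMS-6247 = (L_NMS-9134/L_NMS-6247)/(d_NMS-9134/d_NMS-6247)² = 6331/256.0 = 24.73.
m_NMS-9134 − m_NMS-6247 = −2.5 log₁₀(24.73) = -3.48.

-3.48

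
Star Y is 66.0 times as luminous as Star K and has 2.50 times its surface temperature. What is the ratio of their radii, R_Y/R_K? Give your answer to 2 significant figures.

L ∝ R²T⁴ gives R ∝ √L / T², so
R_Y/R_K = √(66.0) / (2.50)² = 8.124 / 6.250 = 1.300.

1.3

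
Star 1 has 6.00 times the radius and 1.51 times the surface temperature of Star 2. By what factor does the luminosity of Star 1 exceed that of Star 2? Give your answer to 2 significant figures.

From the Stefan–Boltzmann law, L ∝ R²T⁴, so
L_1/L_2 = (R_1/R_2)² (T_1/T_2)⁴ = (6.00)² × (1.51)⁴ = 36.00 × 5.199 = 187.2.

1.9×10^2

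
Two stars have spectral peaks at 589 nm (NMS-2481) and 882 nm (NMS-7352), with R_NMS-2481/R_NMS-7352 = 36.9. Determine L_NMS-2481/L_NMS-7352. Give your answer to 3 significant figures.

6.85×10^3

Wien's law gives T ∝ 1/λ_max, so T_NMS-2481/T_NMS-7352 = λ_NMS-7352/λ_NMS-2481 = 882/589 = 1.497.
Then L ∝ R²T⁴ gives L_NMS-2481/L_NMS-7352 = (36.9)² × (1.497)⁴ = 1362 × 5.028 = 6846.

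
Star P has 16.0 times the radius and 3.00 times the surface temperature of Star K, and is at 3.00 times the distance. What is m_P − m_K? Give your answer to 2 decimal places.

L_P/L_K = (16.0)²(3.00)⁴ = 2.074×10^4.
F_P/F_K = (L_P/L_K)/(d_P/d_K)² = 2.074×10^4/9.000 = 2304.
m_P − m_K = −2.5 log₁₀(2304) = -8.41.

-8.41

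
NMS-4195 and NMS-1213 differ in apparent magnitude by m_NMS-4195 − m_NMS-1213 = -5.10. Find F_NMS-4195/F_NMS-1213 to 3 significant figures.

110

F_NMS-4195/F_NMS-1213 = 10^(−(m_NMS-4195 − m_NMS-1213)/2.5) = 10^(5.10/2.5) = 10^2.040 = 109.6.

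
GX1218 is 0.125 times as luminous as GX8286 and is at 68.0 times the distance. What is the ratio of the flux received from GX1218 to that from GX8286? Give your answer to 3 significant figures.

2.70×10^-5

F = L/(4πd²), so F_GX1218/F_GX8286 = (L_GX1218/L_GX8286) / (d_GX1218/d_GX8286)²
= 0.125 / (68.0)² = 0.125 / 4624 = 2.703×10^-5.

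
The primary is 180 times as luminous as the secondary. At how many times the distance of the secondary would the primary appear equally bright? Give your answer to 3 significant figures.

13.4

Equal flux requires L_p/d_p² = L_s/d_s², so d_p/d_s = √(L_p/L_s)
= √(180) = 13.42.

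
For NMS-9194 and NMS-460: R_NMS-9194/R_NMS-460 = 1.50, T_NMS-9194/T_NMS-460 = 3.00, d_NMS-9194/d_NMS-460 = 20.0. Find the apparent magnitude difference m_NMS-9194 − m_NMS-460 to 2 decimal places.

L_NMS-9194/L_NMS-460 = (1.50)²(3.00)⁴ = 182.2.
F_NMS-9194/F_NMS-460 = (L_NMS-9194/L_NMS-460)/(d_NMS-9194/d_NMS-460)² = 182.2/400.0 = 0.4556.
m_NMS-9194 − m_NMS-460 = −2.5 log₁₀(0.4556) = 0.85.

0.85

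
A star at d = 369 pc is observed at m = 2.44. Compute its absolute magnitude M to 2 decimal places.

-5.40

M = m − 5 log₁₀(d/10 pc) = 2.44 − 5 log₁₀(369/10)
  = 2.44 − 5 × 1.567 = 2.44 − 7.84 = -5.40.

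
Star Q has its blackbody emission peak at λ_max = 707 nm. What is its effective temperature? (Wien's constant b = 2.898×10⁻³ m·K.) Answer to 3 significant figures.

T = b/λ_max = 2.898×10⁻³ / (707×10⁻⁹) = 4099 K.

4.10×10^3 K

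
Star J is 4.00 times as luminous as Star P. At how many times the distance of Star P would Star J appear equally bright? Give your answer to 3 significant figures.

2.00

Equal flux requires L_J/d_J² = L_P/d_P², so d_J/d_P = √(L_J/L_P)
= √(4.00) = 2.000.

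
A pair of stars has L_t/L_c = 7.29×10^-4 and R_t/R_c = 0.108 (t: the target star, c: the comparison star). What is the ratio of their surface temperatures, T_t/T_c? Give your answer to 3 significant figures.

0.500

L ∝ R²T⁴ gives T ∝ (L/R²)^(1/4), so
T_t/T_c = (7.29×10^-4 / 0.108²)^(1/4) = (0.06250)^(1/4) = 0.5000.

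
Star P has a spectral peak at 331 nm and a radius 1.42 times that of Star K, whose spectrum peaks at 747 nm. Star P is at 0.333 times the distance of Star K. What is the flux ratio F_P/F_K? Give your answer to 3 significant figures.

Wien's law: T_P/T_K = λ_K/λ_P = 747/331 = 2.257.
L_P/L_K = (R_P/R_K)²(T_P/T_K)⁴ = (1.42)²(2.257)⁴ = 52.31.
F_P/F_K = (L_P/L_K)/(d_P/d_K)² = 52.31/(0.333)² = 471.7.

472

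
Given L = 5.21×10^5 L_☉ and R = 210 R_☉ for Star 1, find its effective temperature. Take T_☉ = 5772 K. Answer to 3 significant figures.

T/T_☉ = (L/L_☉)^(1/4) / (R/R_☉)^(1/2)
T = 5772 × (5.21×10^5)^(1/4) / √(210) = 5772 × 26.87 / 14.49 = 1.070×10^4 K.

1.07×10^4 K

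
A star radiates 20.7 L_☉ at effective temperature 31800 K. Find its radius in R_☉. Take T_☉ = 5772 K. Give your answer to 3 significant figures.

R/R_☉ = √(L/L_☉) / (T/T_☉)² = √(20.7) / (5.509)²
       = 4.550 / 30.35 = 0.1499.

0.150 R_☉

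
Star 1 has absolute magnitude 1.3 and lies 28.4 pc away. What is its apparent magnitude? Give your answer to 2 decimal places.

m = M + 5 log₁₀(d/10 pc) = 1.3 + 5 log₁₀(28.4/10)
  = 1.3 + 5 × 0.453 = 1.3 + 2.27 = 3.57.

3.57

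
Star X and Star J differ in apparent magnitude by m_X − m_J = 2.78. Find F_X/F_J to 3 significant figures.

F_X/F_J = 10^(−(m_X − m_J)/2.5) = 10^(-2.78/2.5) = 10^-1.112 = 0.07727.

0.0773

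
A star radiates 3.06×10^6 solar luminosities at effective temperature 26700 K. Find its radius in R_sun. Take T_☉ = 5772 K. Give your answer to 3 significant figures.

81.8 R_sun

R/R_☉ = √(L/L_☉) / (T/T_☉)² = √(3.06×10^6) / (4.626)²
       = 1749 / 21.40 = 81.75.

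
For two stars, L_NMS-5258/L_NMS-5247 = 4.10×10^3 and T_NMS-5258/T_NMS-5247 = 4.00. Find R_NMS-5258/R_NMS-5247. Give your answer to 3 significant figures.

4.00

L ∝ R²T⁴ gives R ∝ √L / T², so
R_NMS-5258/R_NMS-5247 = √(4.10×10^3) / (4.00)² = 64.03 / 16.00 = 4.002.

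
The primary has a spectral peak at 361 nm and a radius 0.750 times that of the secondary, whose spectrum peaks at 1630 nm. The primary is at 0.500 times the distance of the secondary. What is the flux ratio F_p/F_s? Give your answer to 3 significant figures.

Wien's law: T_p/T_s = λ_s/λ_p = 1630/361 = 4.515.
L_p/L_s = (R_p/R_s)²(T_p/T_s)⁴ = (0.750)²(4.515)⁴ = 233.8.
F_p/F_s = (L_p/L_s)/(d_p/d_s)² = 233.8/(0.500)² = 935.2.

935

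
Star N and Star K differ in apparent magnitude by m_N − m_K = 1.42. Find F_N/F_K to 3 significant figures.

0.270

F_N/F_K = 10^(−(m_N − m_K)/2.5) = 10^(-1.42/2.5) = 10^-0.568 = 0.2704.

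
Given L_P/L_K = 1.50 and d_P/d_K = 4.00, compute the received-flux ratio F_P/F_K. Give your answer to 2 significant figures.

0.094

F = L/(4πd²), so F_P/F_K = (L_P/L_K) / (d_P/d_K)²
= 1.50 / (4.00)² = 1.50 / 16.00 = 0.09375.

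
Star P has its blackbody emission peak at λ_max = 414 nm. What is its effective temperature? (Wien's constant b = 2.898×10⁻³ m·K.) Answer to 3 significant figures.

T = b/λ_max = 2.898×10⁻³ / (414×10⁻⁹) = 7000 K.

7.00×10^3 K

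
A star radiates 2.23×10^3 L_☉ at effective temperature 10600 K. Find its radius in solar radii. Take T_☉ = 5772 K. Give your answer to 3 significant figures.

R/R_☉ = √(L/L_☉) / (T/T_☉)² = √(2.23×10^3) / (1.836)²
       = 47.22 / 3.373 = 14.00.

14.0 solar radii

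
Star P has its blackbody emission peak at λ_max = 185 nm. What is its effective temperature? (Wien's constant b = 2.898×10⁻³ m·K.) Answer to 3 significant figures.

1.57×10^4 K

T = b/λ_max = 2.898×10⁻³ / (185×10⁻⁹) = 1.566×10^4 K.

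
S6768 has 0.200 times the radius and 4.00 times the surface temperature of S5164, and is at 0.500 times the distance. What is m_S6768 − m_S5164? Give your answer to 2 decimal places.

-4.03

L_S6768/L_S5164 = (0.200)²(4.00)⁴ = 10.24.
F_S6768/F_S5164 = (L_S6768/L_S5164)/(d_S6768/d_S5164)² = 10.24/0.2500 = 40.96.
m_S6768 − m_S5164 = −2.5 log₁₀(40.96) = -4.03.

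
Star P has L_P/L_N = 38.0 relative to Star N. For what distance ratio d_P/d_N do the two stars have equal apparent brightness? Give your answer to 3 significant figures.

6.16

Equal flux requires L_P/d_P² = L_N/d_N², so d_P/d_N = √(L_P/L_N)
= √(38.0) = 6.164.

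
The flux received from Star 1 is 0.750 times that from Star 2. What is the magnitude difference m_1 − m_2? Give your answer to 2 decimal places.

m_1 − m_2 = −2.5 log₁₀(F_1/F_2) = −2.5 log₁₀(0.750) = −2.5 × (-0.125) = 0.312.

0.31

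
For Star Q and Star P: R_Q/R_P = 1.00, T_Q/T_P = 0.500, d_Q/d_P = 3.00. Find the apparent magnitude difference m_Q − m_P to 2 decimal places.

L_Q/L_P = (1.00)²(0.500)⁴ = 0.06250.
F_Q/F_P = (L_Q/L_P)/(d_Q/d_P)² = 0.06250/9.000 = 0.006944.
m_Q − m_P = −2.5 log₁₀(0.006944) = 5.40.

5.40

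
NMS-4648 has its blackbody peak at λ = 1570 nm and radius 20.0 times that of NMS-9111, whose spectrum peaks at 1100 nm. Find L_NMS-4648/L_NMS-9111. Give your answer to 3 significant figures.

Wien's law gives T ∝ 1/λ_max, so T_NMS-4648/T_NMS-9111 = λ_NMS-9111/λ_NMS-4648 = 1100/1570 = 0.7006.
Then L ∝ R²T⁴ gives L_NMS-4648/L_NMS-9111 = (20.0)² × (0.7006)⁴ = 400.0 × 0.2410 = 96.39.

96.4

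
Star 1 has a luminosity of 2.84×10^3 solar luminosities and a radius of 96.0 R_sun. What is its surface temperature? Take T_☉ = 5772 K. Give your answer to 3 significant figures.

4.30×10^3 K

T/T_☉ = (L/L_☉)^(1/4) / (R/R_☉)^(1/2)
T = 5772 × (2.84×10^3)^(1/4) / √(96.0) = 5772 × 7.300 / 9.798 = 4301 K.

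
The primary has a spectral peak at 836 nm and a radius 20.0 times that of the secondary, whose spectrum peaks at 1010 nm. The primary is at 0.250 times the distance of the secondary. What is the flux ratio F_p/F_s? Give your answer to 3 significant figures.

Wien's law: T_p/T_s = λ_s/λ_p = 1010/836 = 1.208.
L_p/L_s = (R_p/R_s)²(T_p/T_s)⁴ = (20.0)²(1.208)⁴ = 852.2.
F_p/F_s = (L_p/L_s)/(d_p/d_s)² = 852.2/(0.250)² = 1.363×10^4.

1.36×10^4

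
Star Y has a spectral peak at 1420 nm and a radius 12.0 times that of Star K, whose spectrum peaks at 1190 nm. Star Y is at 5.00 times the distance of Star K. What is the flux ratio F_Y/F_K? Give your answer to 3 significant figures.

Wien's law: T_Y/T_K = λ_K/λ_Y = 1190/1420 = 0.8380.
L_Y/L_K = (R_Y/R_K)²(T_Y/T_K)⁴ = (12.0)²(0.8380)⁴ = 71.02.
F_Y/F_K = (L_Y/L_K)/(d_Y/d_K)² = 71.02/(5.00)² = 2.841.

2.84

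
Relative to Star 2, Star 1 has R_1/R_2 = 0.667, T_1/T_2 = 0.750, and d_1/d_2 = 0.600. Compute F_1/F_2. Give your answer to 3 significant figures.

L_1/L_2 = (R_1/R_2)²(T_1/T_2)⁴ = (0.667)² × (0.750)⁴ = 0.1408.
F_1/F_2 = (L_1/L_2)/(d_1/d_2)² = 0.1408 / (0.600)² = 0.3910.

0.391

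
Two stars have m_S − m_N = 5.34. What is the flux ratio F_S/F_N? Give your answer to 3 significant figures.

0.00731

F_S/F_N = 10^(−(m_S − m_N)/2.5) = 10^(-5.34/2.5) = 10^-2.136 = 0.007311.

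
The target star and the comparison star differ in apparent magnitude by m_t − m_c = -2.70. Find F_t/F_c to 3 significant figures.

12.0

F_t/F_c = 10^(−(m_t − m_c)/2.5) = 10^(2.70/2.5) = 10^1.080 = 12.02.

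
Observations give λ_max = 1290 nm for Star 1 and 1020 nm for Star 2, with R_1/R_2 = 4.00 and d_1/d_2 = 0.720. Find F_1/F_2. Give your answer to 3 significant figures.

Wien's law: T_1/T_2 = λ_2/λ_1 = 1020/1290 = 0.7907.
L_1/L_2 = (R_1/R_2)²(T_1/T_2)⁴ = (4.00)²(0.7907)⁴ = 6.254.
F_1/F_2 = (L_1/L_2)/(d_1/d_2)² = 6.254/(0.720)² = 12.06.

12.1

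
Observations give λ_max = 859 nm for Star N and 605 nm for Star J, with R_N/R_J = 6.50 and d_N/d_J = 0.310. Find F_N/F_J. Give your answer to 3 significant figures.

108

Wien's law: T_N/T_J = λ_J/λ_N = 605/859 = 0.7043.
L_N/L_J = (R_N/R_J)²(T_N/T_J)⁴ = (6.50)²(0.7043)⁴ = 10.40.
F_N/F_J = (L_N/L_J)/(d_N/d_J)² = 10.40/(0.310)² = 108.2.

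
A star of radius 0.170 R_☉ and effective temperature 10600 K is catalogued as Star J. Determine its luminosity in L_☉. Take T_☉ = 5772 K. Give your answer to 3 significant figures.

0.329 L_☉

L/L_☉ = (R/R_☉)² (T/T_☉)⁴ = (0.170)² × (10600/5772)⁴
       = 0.02890 × (1.836)⁴ = 0.02890 × 11.37 = 0.3287.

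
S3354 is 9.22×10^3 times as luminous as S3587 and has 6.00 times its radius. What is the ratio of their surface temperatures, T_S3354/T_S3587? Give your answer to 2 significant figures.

L ∝ R²T⁴ gives T ∝ (L/R²)^(1/4), so
T_S3354/T_S3587 = (9.22×10^3 / 6.00²)^(1/4) = (256.1)^(1/4) = 4.000.

4.0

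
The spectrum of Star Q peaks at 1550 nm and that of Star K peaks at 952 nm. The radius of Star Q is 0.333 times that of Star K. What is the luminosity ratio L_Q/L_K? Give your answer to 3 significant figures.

Wien's law gives T ∝ 1/λ_max, so T_Q/T_K = λ_K/λ_Q = 952/1550 = 0.6142.
Then L ∝ R²T⁴ gives L_Q/L_K = (0.333)² × (0.6142)⁴ = 0.1109 × 0.1423 = 0.01578.

0.0158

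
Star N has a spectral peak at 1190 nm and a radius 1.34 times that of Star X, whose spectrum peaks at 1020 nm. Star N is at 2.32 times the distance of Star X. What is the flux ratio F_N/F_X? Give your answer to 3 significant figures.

0.180

Wien's law: T_N/T_X = λ_X/λ_N = 1020/1190 = 0.8571.
L_N/L_X = (R_N/R_X)²(T_N/T_X)⁴ = (1.34)²(0.8571)⁴ = 0.9692.
F_N/F_X = (L_N/L_X)/(d_N/d_X)² = 0.9692/(2.32)² = 0.1801.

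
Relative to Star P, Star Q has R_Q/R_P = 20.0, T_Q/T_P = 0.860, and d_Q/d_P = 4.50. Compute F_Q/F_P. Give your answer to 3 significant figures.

L_Q/L_P = (R_Q/R_P)²(T_Q/T_P)⁴ = (20.0)² × (0.860)⁴ = 218.8.
F_Q/F_P = (L_Q/L_P)/(d_Q/d_P)² = 218.8 / (4.50)² = 10.81.

10.8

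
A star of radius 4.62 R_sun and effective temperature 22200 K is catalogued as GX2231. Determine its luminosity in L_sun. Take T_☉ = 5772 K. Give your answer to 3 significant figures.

4.67×10^3 L_sun

L/L_☉ = (R/R_☉)² (T/T_☉)⁴ = (4.62)² × (22200/5772)⁴
       = 21.34 × (3.846)⁴ = 21.34 × 218.8 = 4671.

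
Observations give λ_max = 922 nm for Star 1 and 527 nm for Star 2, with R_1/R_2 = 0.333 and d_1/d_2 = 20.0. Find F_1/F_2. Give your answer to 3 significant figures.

2.96×10^-5

Wien's law: T_1/T_2 = λ_2/λ_1 = 527/922 = 0.5716.
L_1/L_2 = (R_1/R_2)²(T_1/T_2)⁴ = (0.333)²(0.5716)⁴ = 0.01184.
F_1/F_2 = (L_1/L_2)/(d_1/d_2)² = 0.01184/(20.0)² = 2.959×10^-5.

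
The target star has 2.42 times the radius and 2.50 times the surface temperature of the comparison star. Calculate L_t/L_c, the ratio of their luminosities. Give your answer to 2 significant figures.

From the Stefan–Boltzmann law, L ∝ R²T⁴, so
L_t/L_c = (R_t/R_c)² (T_t/T_c)⁴ = (2.42)² × (2.50)⁴ = 5.856 × 39.06 = 228.8.

2.3×10^2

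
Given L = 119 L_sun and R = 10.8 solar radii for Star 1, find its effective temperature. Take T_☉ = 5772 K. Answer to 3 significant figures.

5.80×10^3 K

T/T_☉ = (L/L_☉)^(1/4) / (R/R_☉)^(1/2)
T = 5772 × (119)^(1/4) / √(10.8) = 5772 × 3.303 / 3.286 = 5801 K.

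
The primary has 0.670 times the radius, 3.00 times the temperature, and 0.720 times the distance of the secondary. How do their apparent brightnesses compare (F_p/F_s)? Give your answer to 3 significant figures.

L_p/L_s = (R_p/R_s)²(T_p/T_s)⁴ = (0.670)² × (3.00)⁴ = 36.36.
F_p/F_s = (L_p/L_s)/(d_p/d_s)² = 36.36 / (0.720)² = 70.14.

70.1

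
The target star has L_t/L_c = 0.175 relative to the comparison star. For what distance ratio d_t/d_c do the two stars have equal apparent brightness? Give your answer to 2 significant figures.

Equal flux requires L_t/d_t² = L_c/d_c², so d_t/d_c = √(L_t/L_c)
= √(0.175) = 0.4183.

0.42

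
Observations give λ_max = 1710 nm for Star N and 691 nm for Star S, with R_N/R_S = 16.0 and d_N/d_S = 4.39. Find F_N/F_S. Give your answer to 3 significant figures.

0.354

Wien's law: T_N/T_S = λ_S/λ_N = 691/1710 = 0.4041.
L_N/L_S = (R_N/R_S)²(T_N/T_S)⁴ = (16.0)²(0.4041)⁴ = 6.826.
F_N/F_S = (L_N/L_S)/(d_N/d_S)² = 6.826/(4.39)² = 0.3542.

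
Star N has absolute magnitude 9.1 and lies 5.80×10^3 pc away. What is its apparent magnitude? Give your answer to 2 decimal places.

22.92

m = M + 5 log₁₀(d/10 pc) = 9.1 + 5 log₁₀(5.80×10^3/10)
  = 9.1 + 5 × 2.763 = 9.1 + 13.82 = 22.92.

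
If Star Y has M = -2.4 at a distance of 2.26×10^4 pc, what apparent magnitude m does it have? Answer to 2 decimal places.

m = M + 5 log₁₀(d/10 pc) = -2.4 + 5 log₁₀(2.26×10^4/10)
  = -2.4 + 5 × 3.354 = -2.4 + 16.77 = 14.37.

14.37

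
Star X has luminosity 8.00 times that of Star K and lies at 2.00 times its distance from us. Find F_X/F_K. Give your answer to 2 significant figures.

2.0

F = L/(4πd²), so F_X/F_K = (L_X/L_K) / (d_X/d_K)²
= 8.00 / (2.00)² = 8.00 / 4.000 = 2.000.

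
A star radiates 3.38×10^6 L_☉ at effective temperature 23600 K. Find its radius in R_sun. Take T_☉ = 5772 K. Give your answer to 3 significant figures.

110 R_sun

R/R_☉ = √(L/L_☉) / (T/T_☉)² = √(3.38×10^6) / (4.089)²
       = 1838 / 16.72 = 110.0.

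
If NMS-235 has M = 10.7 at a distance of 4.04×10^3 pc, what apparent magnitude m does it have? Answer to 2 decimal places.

m = M + 5 log₁₀(d/10 pc) = 10.7 + 5 log₁₀(4.04×10^3/10)
  = 10.7 + 5 × 2.606 = 10.7 + 13.03 = 23.73.

23.73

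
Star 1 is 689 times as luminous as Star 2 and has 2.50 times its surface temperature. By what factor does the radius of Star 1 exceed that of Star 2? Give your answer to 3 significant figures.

4.20

L ∝ R²T⁴ gives R ∝ √L / T², so
R_1/R_2 = √(689) / (2.50)² = 26.25 / 6.250 = 4.200.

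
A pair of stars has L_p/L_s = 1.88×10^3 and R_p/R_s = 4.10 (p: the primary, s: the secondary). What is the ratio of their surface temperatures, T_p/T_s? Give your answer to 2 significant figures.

L ∝ R²T⁴ gives T ∝ (L/R²)^(1/4), so
T_p/T_s = (1.88×10^3 / 4.10²)^(1/4) = (111.8)^(1/4) = 3.252.

3.3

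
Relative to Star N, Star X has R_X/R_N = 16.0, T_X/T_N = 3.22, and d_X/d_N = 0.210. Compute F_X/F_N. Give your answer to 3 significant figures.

6.24×10^5

L_X/L_N = (R_X/R_N)²(T_X/T_N)⁴ = (16.0)² × (3.22)⁴ = 2.752×10^4.
F_X/F_N = (L_X/L_N)/(d_X/d_N)² = 2.752×10^4 / (0.210)² = 6.241×10^5.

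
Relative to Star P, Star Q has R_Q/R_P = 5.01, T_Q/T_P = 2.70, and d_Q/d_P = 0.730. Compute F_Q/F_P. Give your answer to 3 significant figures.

L_Q/L_P = (R_Q/R_P)²(T_Q/T_P)⁴ = (5.01)² × (2.70)⁴ = 1334.
F_Q/F_P = (L_Q/L_P)/(d_Q/d_P)² = 1334 / (0.730)² = 2503.

2.50×10^3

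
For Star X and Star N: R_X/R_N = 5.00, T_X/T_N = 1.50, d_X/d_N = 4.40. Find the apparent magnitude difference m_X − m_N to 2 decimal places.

L_X/L_N = (5.00)²(1.50)⁴ = 126.6.
F_X/F_N = (L_X/L_N)/(d_X/d_N)² = 126.6/19.36 = 6.537.
m_X − m_N = −2.5 log₁₀(6.537) = -2.04.

-2.04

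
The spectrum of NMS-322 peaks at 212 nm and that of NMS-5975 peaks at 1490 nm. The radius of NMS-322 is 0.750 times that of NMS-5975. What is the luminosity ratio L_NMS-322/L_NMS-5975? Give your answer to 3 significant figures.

1.37×10^3

Wien's law gives T ∝ 1/λ_max, so T_NMS-322/T_NMS-5975 = λ_NMS-5975/λ_NMS-322 = 1490/212 = 7.028.
Then L ∝ R²T⁴ gives L_NMS-322/L_NMS-5975 = (0.750)² × (7.028)⁴ = 0.5625 × 2440 = 1373.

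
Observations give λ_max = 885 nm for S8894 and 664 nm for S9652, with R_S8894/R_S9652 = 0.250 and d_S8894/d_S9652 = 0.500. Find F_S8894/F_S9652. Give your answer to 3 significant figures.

0.0792

Wien's law: T_S8894/T_S9652 = λ_S9652/λ_S8894 = 664/885 = 0.7503.
L_S8894/L_S9652 = (R_S8894/R_S9652)²(T_S8894/T_S9652)⁴ = (0.250)²(0.7503)⁴ = 0.01981.
F_S8894/F_S9652 = (L_S8894/L_S9652)/(d_S8894/d_S9652)² = 0.01981/(0.500)² = 0.07922.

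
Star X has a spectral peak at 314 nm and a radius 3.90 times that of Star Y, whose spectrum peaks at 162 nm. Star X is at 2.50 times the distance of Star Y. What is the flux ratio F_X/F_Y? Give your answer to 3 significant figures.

0.172

Wien's law: T_X/T_Y = λ_Y/λ_X = 162/314 = 0.5159.
L_X/L_Y = (R_X/R_Y)²(T_X/T_Y)⁴ = (3.90)²(0.5159)⁴ = 1.078.
F_X/F_Y = (L_X/L_Y)/(d_X/d_Y)² = 1.078/(2.50)² = 0.1724.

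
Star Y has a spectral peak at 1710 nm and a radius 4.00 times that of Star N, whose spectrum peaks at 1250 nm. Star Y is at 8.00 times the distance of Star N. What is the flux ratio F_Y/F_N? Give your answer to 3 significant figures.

Wien's law: T_Y/T_N = λ_N/λ_Y = 1250/1710 = 0.7310.
L_Y/L_N = (R_Y/R_N)²(T_Y/T_N)⁴ = (4.00)²(0.7310)⁴ = 4.569.
F_Y/F_N = (L_Y/L_N)/(d_Y/d_N)² = 4.569/(8.00)² = 0.07138.

0.0714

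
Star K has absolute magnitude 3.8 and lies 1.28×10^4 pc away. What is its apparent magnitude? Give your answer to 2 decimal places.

19.34

m = M + 5 log₁₀(d/10 pc) = 3.8 + 5 log₁₀(1.28×10^4/10)
  = 3.8 + 5 × 3.107 = 3.8 + 15.54 = 19.34.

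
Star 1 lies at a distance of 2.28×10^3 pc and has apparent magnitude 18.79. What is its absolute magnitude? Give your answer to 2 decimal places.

7.00

M = m − 5 log₁₀(d/10 pc) = 18.79 − 5 log₁₀(2.28×10^3/10)
  = 18.79 − 5 × 2.358 = 18.79 − 11.79 = 7.00.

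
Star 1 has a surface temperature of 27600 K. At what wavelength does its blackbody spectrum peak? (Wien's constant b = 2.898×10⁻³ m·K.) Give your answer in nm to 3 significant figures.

105 nm

λ_max = b/T = 2.898×10⁻³ / 27600 = 1.05×10^-7 m = 105.0 nm.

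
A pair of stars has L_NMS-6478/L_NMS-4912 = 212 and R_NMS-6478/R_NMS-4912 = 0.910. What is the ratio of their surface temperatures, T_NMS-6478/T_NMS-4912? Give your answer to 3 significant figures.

L ∝ R²T⁴ gives T ∝ (L/R²)^(1/4), so
T_NMS-6478/T_NMS-4912 = (212 / 0.910²)^(1/4) = (256.0)^(1/4) = 4.000.

4.00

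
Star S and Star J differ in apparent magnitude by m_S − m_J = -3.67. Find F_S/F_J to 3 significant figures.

29.4

F_S/F_J = 10^(−(m_S − m_J)/2.5) = 10^(3.67/2.5) = 10^1.468 = 29.38.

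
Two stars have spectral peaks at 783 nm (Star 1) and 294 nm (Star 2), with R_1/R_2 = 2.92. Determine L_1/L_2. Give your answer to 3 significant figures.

Wien's law gives T ∝ 1/λ_max, so T_1/T_2 = λ_2/λ_1 = 294/783 = 0.3755.
Then L ∝ R²T⁴ gives L_1/L_2 = (2.92)² × (0.3755)⁴ = 8.526 × 0.01988 = 0.1695.

0.169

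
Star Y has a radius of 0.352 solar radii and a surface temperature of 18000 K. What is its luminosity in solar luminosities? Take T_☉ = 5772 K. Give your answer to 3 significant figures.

L/L_☉ = (R/R_☉)² (T/T_☉)⁴ = (0.352)² × (18000/5772)⁴
       = 0.1239 × (3.119)⁴ = 0.1239 × 94.58 = 11.72.

11.7 solar luminosities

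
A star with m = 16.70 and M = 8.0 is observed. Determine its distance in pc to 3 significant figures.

550 pc

m − M = 5 log₁₀(d/10 pc)
16.70 − (8.0) = 8.70 = 5 log₁₀(d/10)
d = 10 × 10^(8.70/5) = 10 × 10^1.740 = 549.5 pc.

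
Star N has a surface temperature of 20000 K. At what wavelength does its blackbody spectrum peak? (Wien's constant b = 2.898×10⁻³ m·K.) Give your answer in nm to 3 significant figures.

145 nm

λ_max = b/T = 2.898×10⁻³ / 20000 = 1.45×10^-7 m = 144.9 nm.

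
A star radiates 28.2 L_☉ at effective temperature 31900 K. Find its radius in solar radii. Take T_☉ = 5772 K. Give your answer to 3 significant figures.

R/R_☉ = √(L/L_☉) / (T/T_☉)² = √(28.2) / (5.527)²
       = 5.310 / 30.54 = 0.1739.

0.174 solar radii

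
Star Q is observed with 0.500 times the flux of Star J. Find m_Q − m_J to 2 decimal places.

m_Q − m_J = −2.5 log₁₀(F_Q/F_J) = −2.5 log₁₀(0.500) = −2.5 × (-0.301) = 0.753.

0.75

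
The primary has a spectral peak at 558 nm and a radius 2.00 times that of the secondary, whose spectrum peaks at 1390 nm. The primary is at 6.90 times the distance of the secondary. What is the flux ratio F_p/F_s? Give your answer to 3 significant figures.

3.24

Wien's law: T_p/T_s = λ_s/λ_p = 1390/558 = 2.491.
L_p/L_s = (R_p/R_s)²(T_p/T_s)⁴ = (2.00)²(2.491)⁴ = 154.0.
F_p/F_s = (L_p/L_s)/(d_p/d_s)² = 154.0/(6.90)² = 3.235.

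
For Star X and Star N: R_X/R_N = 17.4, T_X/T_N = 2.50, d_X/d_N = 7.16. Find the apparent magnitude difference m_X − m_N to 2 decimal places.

-5.91

L_X/L_N = (17.4)²(2.50)⁴ = 1.183×10^4.
F_X/F_N = (L_X/L_N)/(d_X/d_N)² = 1.183×10^4/51.27 = 230.7.
m_X − m_N = −2.5 log₁₀(230.7) = -5.91.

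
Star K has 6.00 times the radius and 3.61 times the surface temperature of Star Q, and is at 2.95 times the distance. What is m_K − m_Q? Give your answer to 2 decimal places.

L_K/L_Q = (6.00)²(3.61)⁴ = 6114.
F_K/F_Q = (L_K/L_Q)/(d_K/d_Q)² = 6114/8.703 = 702.6.
m_K − m_Q = −2.5 log₁₀(702.6) = -7.12.

-7.12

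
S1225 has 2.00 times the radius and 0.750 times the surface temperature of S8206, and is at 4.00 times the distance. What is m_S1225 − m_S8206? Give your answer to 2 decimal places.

L_S1225/L_S8206 = (2.00)²(0.750)⁴ = 1.266.
F_S1225/F_S8206 = (L_S1225/L_S8206)/(d_S1225/d_S8206)² = 1.266/16.00 = 0.07910.
m_S1225 − m_S8206 = −2.5 log₁₀(0.07910) = 2.75.

2.75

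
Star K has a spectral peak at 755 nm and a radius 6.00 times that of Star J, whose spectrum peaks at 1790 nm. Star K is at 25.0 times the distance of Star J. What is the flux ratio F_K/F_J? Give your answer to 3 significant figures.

Wien's law: T_K/T_J = λ_J/λ_K = 1790/755 = 2.371.
L_K/L_J = (R_K/R_J)²(T_K/T_J)⁴ = (6.00)²(2.371)⁴ = 1137.
F_K/F_J = (L_K/L_J)/(d_K/d_J)² = 1137/(25.0)² = 1.820.

1.82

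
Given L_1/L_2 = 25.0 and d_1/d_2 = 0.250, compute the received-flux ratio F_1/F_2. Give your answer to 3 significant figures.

F = L/(4πd²), so F_1/F_2 = (L_1/L_2) / (d_1/d_2)²
= 25.0 / (0.250)² = 25.0 / 0.06250 = 400.0.

400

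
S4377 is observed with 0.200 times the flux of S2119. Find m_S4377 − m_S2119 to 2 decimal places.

1.75

m_S4377 − m_S2119 = −2.5 log₁₀(F_S4377/F_S2119) = −2.5 log₁₀(0.200) = −2.5 × (-0.699) = 1.747.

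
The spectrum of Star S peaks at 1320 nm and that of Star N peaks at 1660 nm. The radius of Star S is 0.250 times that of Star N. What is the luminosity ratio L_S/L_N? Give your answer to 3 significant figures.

0.156

Wien's law gives T ∝ 1/λ_max, so T_S/T_N = λ_N/λ_S = 1660/1320 = 1.258.
Then L ∝ R²T⁴ gives L_S/L_N = (0.250)² × (1.258)⁴ = 0.06250 × 2.501 = 0.1563.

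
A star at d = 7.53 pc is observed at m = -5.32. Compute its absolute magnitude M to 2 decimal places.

M = m − 5 log₁₀(d/10 pc) = -5.32 − 5 log₁₀(7.53/10)
  = -5.32 − 5 × -0.123 = -5.32 − -0.62 = -4.70.

-4.70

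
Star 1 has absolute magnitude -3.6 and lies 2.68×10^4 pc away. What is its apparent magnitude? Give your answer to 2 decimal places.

13.54

m = M + 5 log₁₀(d/10 pc) = -3.6 + 5 log₁₀(2.68×10^4/10)
  = -3.6 + 5 × 3.428 = -3.6 + 17.14 = 13.54.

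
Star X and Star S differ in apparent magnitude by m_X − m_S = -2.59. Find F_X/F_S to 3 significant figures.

F_X/F_S = 10^(−(m_X − m_S)/2.5) = 10^(2.59/2.5) = 10^1.036 = 10.86.

10.9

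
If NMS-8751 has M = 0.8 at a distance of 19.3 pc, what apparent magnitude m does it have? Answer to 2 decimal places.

m = M + 5 log₁₀(d/10 pc) = 0.8 + 5 log₁₀(19.3/10)
  = 0.8 + 5 × 0.286 = 0.8 + 1.43 = 2.23.

2.23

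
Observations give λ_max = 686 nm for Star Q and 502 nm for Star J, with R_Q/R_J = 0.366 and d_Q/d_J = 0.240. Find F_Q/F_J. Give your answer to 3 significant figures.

0.667

Wien's law: T_Q/T_J = λ_J/λ_Q = 502/686 = 0.7318.
L_Q/L_J = (R_Q/R_J)²(T_Q/T_J)⁴ = (0.366)²(0.7318)⁴ = 0.03841.
F_Q/F_J = (L_Q/L_J)/(d_Q/d_J)² = 0.03841/(0.240)² = 0.6669.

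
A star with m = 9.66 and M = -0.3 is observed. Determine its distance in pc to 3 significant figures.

982 pc

m − M = 5 log₁₀(d/10 pc)
9.66 − (-0.3) = 9.96 = 5 log₁₀(d/10)
d = 10 × 10^(9.96/5) = 10 × 10^1.992 = 981.7 pc.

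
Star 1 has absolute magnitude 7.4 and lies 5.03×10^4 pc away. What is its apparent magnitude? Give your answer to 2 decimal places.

m = M + 5 log₁₀(d/10 pc) = 7.4 + 5 log₁₀(5.03×10^4/10)
  = 7.4 + 5 × 3.702 = 7.4 + 18.51 = 25.91.

25.91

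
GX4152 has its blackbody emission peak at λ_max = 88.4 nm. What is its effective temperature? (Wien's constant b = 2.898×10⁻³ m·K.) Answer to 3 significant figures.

3.28×10^4 K

T = b/λ_max = 2.898×10⁻³ / (88.4×10⁻⁹) = 3.278×10^4 K.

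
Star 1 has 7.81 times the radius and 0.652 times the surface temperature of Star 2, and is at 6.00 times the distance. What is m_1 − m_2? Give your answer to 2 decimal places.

1.29

L_1/L_2 = (7.81)²(0.652)⁴ = 11.02.
F_1/F_2 = (L_1/L_2)/(d_1/d_2)² = 11.02/36.00 = 0.3062.
m_1 − m_2 = −2.5 log₁₀(0.3062) = 1.29.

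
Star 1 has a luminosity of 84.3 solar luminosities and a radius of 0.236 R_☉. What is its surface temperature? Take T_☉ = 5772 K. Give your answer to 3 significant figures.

3.60×10^4 K

T/T_☉ = (L/L_☉)^(1/4) / (R/R_☉)^(1/2)
T = 5772 × (84.3)^(1/4) / √(0.236) = 5772 × 3.030 / 0.4858 = 3.600×10^4 K.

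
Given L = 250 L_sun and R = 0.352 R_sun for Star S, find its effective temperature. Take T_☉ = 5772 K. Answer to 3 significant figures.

3.87×10^4 K

T/T_☉ = (L/L_☉)^(1/4) / (R/R_☉)^(1/2)
T = 5772 × (250)^(1/4) / √(0.352) = 5772 × 3.976 / 0.5933 = 3.868×10^4 K.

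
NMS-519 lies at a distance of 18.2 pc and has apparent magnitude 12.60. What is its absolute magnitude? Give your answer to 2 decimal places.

11.30

M = m − 5 log₁₀(d/10 pc) = 12.60 − 5 log₁₀(18.2/10)
  = 12.60 − 5 × 0.260 = 12.60 − 1.30 = 11.30.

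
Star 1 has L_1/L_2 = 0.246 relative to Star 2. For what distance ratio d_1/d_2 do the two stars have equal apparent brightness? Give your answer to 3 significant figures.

Equal flux requires L_1/d_1² = L_2/d_2², so d_1/d_2 = √(L_1/L_2)
= √(0.246) = 0.4960.

0.496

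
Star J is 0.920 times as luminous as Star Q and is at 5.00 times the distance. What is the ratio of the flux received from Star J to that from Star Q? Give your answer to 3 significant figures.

F = L/(4πd²), so F_J/F_Q = (L_J/L_Q) / (d_J/d_Q)²
= 0.920 / (5.00)² = 0.920 / 25.00 = 0.03680.

0.0368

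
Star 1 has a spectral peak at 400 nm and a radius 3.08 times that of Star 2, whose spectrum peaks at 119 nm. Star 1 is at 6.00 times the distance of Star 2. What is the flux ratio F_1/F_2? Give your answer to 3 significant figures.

0.00206

Wien's law: T_1/T_2 = λ_2/λ_1 = 119/400 = 0.2975.
L_1/L_2 = (R_1/R_2)²(T_1/T_2)⁴ = (3.08)²(0.2975)⁴ = 0.07431.
F_1/F_2 = (L_1/L_2)/(d_1/d_2)² = 0.07431/(6.00)² = 0.002064.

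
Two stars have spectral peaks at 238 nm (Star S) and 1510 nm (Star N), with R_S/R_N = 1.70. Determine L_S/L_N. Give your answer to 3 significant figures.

4.68×10^3

Wien's law gives T ∝ 1/λ_max, so T_S/T_N = λ_N/λ_S = 1510/238 = 6.345.
Then L ∝ R²T⁴ gives L_S/L_N = (1.70)² × (6.345)⁴ = 2.890 × 1620 = 4683.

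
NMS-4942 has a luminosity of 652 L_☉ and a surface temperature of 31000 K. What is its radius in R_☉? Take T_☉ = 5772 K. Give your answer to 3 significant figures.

0.885 R_☉

R/R_☉ = √(L/L_☉) / (T/T_☉)² = √(652) / (5.371)²
       = 25.53 / 28.85 = 0.8852.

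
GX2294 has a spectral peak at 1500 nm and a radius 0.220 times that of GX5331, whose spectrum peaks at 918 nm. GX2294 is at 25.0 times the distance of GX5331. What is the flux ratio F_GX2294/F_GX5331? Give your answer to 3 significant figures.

1.09×10^-5

Wien's law: T_GX2294/T_GX5331 = λ_GX5331/λ_GX2294 = 918/1500 = 0.6120.
L_GX2294/L_GX5331 = (R_GX2294/R_GX5331)²(T_GX2294/T_GX5331)⁴ = (0.220)²(0.6120)⁴ = 0.006790.
F_GX2294/F_GX5331 = (L_GX2294/L_GX5331)/(d_GX2294/d_GX5331)² = 0.006790/(25.0)² = 1.086×10^-5.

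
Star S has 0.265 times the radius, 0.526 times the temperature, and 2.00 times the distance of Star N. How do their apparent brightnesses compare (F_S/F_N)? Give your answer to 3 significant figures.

L_S/L_N = (R_S/R_N)²(T_S/T_N)⁴ = (0.265)² × (0.526)⁴ = 0.005376.
F_S/F_N = (L_S/L_N)/(d_S/d_N)² = 0.005376 / (2.00)² = 0.001344.

0.00134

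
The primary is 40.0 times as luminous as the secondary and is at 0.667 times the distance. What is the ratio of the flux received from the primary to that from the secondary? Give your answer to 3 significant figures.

89.9

F = L/(4πd²), so F_p/F_s = (L_p/L_s) / (d_p/d_s)²
= 40.0 / (0.667)² = 40.0 / 0.4449 = 89.91.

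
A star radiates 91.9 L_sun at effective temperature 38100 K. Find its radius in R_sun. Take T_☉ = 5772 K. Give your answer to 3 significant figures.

R/R_☉ = √(L/L_☉) / (T/T_☉)² = √(91.9) / (6.601)²
       = 9.586 / 43.57 = 0.2200.

0.220 R_sun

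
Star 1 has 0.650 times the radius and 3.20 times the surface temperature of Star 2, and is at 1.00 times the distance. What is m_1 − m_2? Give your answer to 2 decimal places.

-4.12

L_1/L_2 = (0.650)²(3.20)⁴ = 44.30.
F_1/F_2 = (L_1/L_2)/(d_1/d_2)² = 44.30/1.000 = 44.30.
m_1 − m_2 = −2.5 log₁₀(44.30) = -4.12.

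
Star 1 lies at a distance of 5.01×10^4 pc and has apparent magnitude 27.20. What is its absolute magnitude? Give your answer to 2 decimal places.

M = m − 5 log₁₀(d/10 pc) = 27.20 − 5 log₁₀(5.01×10^4/10)
  = 27.20 − 5 × 3.700 = 27.20 − 18.50 = 8.70.

8.70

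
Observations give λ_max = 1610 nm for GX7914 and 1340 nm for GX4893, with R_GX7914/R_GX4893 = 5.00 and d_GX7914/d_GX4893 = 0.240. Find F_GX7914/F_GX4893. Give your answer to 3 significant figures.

208

Wien's law: T_GX7914/T_GX4893 = λ_GX4893/λ_GX7914 = 1340/1610 = 0.8323.
L_GX7914/L_GX4893 = (R_GX7914/R_GX4893)²(T_GX7914/T_GX4893)⁴ = (5.00)²(0.8323)⁴ = 12.00.
F_GX7914/F_GX4893 = (L_GX7914/L_GX4893)/(d_GX7914/d_GX4893)² = 12.00/(0.240)² = 208.3.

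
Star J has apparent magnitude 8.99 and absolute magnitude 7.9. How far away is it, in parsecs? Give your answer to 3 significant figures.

m − M = 5 log₁₀(d/10 pc)
8.99 − (7.9) = 1.09 = 5 log₁₀(d/10)
d = 10 × 10^(1.09/5) = 10 × 10^0.218 = 16.52 pc.

16.5 pc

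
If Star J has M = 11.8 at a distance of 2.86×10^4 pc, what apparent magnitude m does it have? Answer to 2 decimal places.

29.08

m = M + 5 log₁₀(d/10 pc) = 11.8 + 5 log₁₀(2.86×10^4/10)
  = 11.8 + 5 × 3.456 = 11.8 + 17.28 = 29.08.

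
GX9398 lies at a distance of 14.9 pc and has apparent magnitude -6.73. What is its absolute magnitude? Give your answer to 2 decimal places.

M = m − 5 log₁₀(d/10 pc) = -6.73 − 5 log₁₀(14.9/10)
  = -6.73 − 5 × 0.173 = -6.73 − 0.87 = -7.60.

-7.60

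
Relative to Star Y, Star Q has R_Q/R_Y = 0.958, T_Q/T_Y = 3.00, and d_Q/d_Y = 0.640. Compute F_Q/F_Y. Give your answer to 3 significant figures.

181

L_Q/L_Y = (R_Q/R_Y)²(T_Q/T_Y)⁴ = (0.958)² × (3.00)⁴ = 74.34.
F_Q/F_Y = (L_Q/L_Y)/(d_Q/d_Y)² = 74.34 / (0.640)² = 181.5.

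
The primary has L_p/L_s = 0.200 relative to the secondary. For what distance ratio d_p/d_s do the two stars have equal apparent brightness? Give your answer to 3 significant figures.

Equal flux requires L_p/d_p² = L_s/d_s², so d_p/d_s = √(L_p/L_s)
= √(0.200) = 0.4472.

0.447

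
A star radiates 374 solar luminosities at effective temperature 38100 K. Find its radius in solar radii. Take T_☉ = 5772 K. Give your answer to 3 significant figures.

R/R_☉ = √(L/L_☉) / (T/T_☉)² = √(374) / (6.601)²
       = 19.34 / 43.57 = 0.4439.

0.444 solar radii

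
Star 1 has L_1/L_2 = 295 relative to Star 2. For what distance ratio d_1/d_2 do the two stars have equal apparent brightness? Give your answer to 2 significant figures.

Equal flux requires L_1/d_1² = L_2/d_2², so d_1/d_2 = √(L_1/L_2)
= √(295) = 17.18.

17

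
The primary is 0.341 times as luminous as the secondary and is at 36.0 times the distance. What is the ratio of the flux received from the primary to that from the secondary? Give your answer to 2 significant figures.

2.6×10^-4

F = L/(4πd²), so F_p/F_s = (L_p/L_s) / (d_p/d_s)²
= 0.341 / (36.0)² = 0.341 / 1296 = 2.631×10^-4.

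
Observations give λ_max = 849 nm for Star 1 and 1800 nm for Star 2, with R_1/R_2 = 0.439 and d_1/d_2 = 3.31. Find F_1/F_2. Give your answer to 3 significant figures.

Wien's law: T_1/T_2 = λ_2/λ_1 = 1800/849 = 2.120.
L_1/L_2 = (R_1/R_2)²(T_1/T_2)⁴ = (0.439)²(2.120)⁴ = 3.894.
F_1/F_2 = (L_1/L_2)/(d_1/d_2)² = 3.894/(3.31)² = 0.3554.

0.355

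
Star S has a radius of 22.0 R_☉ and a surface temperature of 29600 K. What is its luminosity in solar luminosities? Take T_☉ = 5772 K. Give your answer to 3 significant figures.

3.35×10^5 solar luminosities

L/L_☉ = (R/R_☉)² (T/T_☉)⁴ = (22.0)² × (29600/5772)⁴
       = 484.0 × (5.128)⁴ = 484.0 × 691.6 = 3.347×10^5.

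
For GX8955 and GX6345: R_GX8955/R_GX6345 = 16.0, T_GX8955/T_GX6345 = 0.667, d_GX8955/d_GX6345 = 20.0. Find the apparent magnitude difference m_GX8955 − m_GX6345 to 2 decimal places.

2.24

L_GX8955/L_GX6345 = (16.0)²(0.667)⁴ = 50.67.
F_GX8955/F_GX6345 = (L_GX8955/L_GX6345)/(d_GX8955/d_GX6345)² = 50.67/400.0 = 0.1267.
m_GX8955 − m_GX6345 = −2.5 log₁₀(0.1267) = 2.24.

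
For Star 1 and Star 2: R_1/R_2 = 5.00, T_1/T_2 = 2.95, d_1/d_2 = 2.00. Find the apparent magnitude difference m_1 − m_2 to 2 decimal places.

L_1/L_2 = (5.00)²(2.95)⁴ = 1893.
F_1/F_2 = (L_1/L_2)/(d_1/d_2)² = 1893/4.000 = 473.3.
m_1 − m_2 = −2.5 log₁₀(473.3) = -6.69.

-6.69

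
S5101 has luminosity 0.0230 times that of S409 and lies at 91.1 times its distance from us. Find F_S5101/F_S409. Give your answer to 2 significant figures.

F = L/(4πd²), so F_S5101/F_S409 = (L_S5101/L_S409) / (d_S5101/d_S409)²
= 0.0230 / (91.1)² = 0.0230 / 8299 = 2.771×10^-6.

2.8×10^-6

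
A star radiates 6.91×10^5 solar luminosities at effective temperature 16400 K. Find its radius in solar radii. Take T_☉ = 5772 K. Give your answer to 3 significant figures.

103 solar radii

R/R_☉ = √(L/L_☉) / (T/T_☉)² = √(6.91×10^5) / (2.841)²
       = 831.3 / 8.073 = 103.0.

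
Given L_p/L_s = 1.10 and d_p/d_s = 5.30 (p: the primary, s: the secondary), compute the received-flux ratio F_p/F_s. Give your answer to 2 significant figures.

0.039

F = L/(4πd²), so F_p/F_s = (L_p/L_s) / (d_p/d_s)²
= 1.10 / (5.30)² = 1.10 / 28.09 = 0.03916.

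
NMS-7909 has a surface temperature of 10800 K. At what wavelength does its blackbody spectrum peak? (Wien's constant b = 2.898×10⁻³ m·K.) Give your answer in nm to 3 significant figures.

λ_max = b/T = 2.898×10⁻³ / 10800 = 2.68×10^-7 m = 268.3 nm.

268 nm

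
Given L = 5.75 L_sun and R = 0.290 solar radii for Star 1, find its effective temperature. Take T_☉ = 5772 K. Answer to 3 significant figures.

T/T_☉ = (L/L_☉)^(1/4) / (R/R_☉)^(1/2)
T = 5772 × (5.75)^(1/4) / √(0.290) = 5772 × 1.549 / 0.5385 = 1.660×10^4 K.

1.66×10^4 K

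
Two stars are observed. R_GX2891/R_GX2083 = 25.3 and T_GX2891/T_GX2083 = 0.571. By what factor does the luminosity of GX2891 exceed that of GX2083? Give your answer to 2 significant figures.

From the Stefan–Boltzmann law, L ∝ R²T⁴, so
L_GX2891/L_GX2083 = (R_GX2891/R_GX2083)² (T_GX2891/T_GX2083)⁴ = (25.3)² × (0.571)⁴ = 640.1 × 0.1063 = 68.04.

68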